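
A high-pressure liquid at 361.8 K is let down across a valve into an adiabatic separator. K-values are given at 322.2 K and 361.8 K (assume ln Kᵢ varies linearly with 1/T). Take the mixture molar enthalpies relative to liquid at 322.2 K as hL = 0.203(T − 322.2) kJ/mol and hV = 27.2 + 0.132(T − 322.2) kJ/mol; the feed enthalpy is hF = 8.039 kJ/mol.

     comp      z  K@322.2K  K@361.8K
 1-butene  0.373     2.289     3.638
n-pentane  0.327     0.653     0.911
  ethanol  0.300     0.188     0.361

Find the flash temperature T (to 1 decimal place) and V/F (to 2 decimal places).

Adiabatic flash: solve Rachford–Rice at each trial T, then check hF = ψ·hV(T) + (1−ψ)·hL(T).
  T = 322.2 K: K = (2.289, 0.653, 0.188), RR gives ψ = 0.158, H_out = 4.295 kJ/mol
  T = 361.8 K: K = (3.638, 0.911, 0.361), RR gives ψ = 0.655, H_out = 24.017 kJ/mol
  T = 342.0 K: K = (2.925, 0.779, 0.265), RR gives ψ = 0.418, H_out = 14.806 kJ/mol
  T = 332.1 K: K = (2.597, 0.715, 0.225), RR gives ψ = 0.297, H_out = 9.878 kJ/mol
  T = 327.1 K: K = (2.439, 0.683, 0.206), RR gives ψ = 0.230, H_out = 7.170 kJ/mol
  T = 329.6 K: K = (2.517, 0.699, 0.215), RR gives ψ = 0.264, H_out = 8.548 kJ/mol
  T = 328.4 K: K = (2.479, 0.692, 0.210), RR gives ψ = 0.248, H_out = 7.893 kJ/mol
Linear interpolation between T = 328.4 (H_out = 7.893) and T = 329.6 (H_out = 8.548) on hF = 8.039 gives T ≈ 328.7 K, at which ψ = 0.25.

T = 328.7 K, V/F = 0.25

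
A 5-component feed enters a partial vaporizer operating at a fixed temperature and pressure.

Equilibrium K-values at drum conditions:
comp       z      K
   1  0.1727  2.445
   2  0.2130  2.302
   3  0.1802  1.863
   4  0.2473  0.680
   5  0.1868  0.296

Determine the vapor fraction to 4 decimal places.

ψ = 0.7075

Rachford–Rice: g(ψ) = Σ zᵢ(Kᵢ−1)/(1+ψ(Kᵢ−1)) = 0.
g(0) = ΣzᵢKᵢ − 1 = 0.4717 and g(1) = 1 − Σzᵢ/Kᵢ = -0.2546, so a root lies in (0, 1).
Newton iteration, ψ⁰ = 0.5:
  ψ = 0.5000: g = 0.12434, g' = -0.5759 → ψ = 0.7159
  ψ = 0.7159: g = -0.00547, g' = -0.6541 → ψ = 0.7075
Converged at ψ = 0.7075.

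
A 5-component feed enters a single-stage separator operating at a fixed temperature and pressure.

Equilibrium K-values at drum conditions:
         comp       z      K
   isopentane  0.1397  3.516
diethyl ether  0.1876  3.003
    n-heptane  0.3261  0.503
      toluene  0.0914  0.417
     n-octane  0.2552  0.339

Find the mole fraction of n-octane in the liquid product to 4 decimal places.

x_n-octane = 0.3100

Rachford–Rice: g(β) = Σ zᵢ(Kᵢ−1)/(1+β(Kᵢ−1)) = 0.
Check two-phase: ΣzᵢKᵢ = 1.3432 > 1 and Σzᵢ/Kᵢ = 1.7225 > 1, so g(0) = 0.3432 > 0 and g(1) = -0.7225 < 0.
Newton iteration, β⁰ = 0.5:
  β = 0.5000: g = -0.19943, g' = -0.8146 → β = 0.2552
  β = 0.2552: g = 0.01159, g' = -0.9674 → β = 0.2672
  β = 0.2672: g = 0.00010, g' = -0.9508 → β = 0.2673
Converged at β = 0.2673.
Compositions from xᵢ = zᵢ/(1+β(Kᵢ−1)), yᵢ = Kᵢxᵢ:
  isopentane: x = 0.0835, y = 0.2937
  diethyl ether: x = 0.1222, y = 0.3669
  n-heptane: x = 0.3761, y = 0.1892
  toluene: x = 0.1083, y = 0.0451
  n-octane: x = 0.3100, y = 0.1051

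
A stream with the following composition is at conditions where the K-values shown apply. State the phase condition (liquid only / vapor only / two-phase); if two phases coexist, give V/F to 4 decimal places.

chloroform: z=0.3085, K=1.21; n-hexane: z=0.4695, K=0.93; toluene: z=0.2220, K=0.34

ΣzᵢKᵢ = 0.8854; Σzᵢ/Kᵢ = 1.4127.
Since ΣzᵢKᵢ < 1 the mixture is below its bubble point — single liquid phase.

liquid only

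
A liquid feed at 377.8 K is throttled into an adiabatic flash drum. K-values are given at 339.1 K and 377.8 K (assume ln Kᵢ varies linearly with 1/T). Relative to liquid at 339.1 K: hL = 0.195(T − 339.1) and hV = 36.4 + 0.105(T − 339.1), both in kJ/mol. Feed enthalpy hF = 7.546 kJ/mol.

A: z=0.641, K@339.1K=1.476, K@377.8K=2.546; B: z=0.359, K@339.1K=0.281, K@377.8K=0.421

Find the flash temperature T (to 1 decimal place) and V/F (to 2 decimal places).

Adiabatic flash: solve Rachford–Rice at each trial T, then check hF = ψ·hV(T) + (1−ψ)·hL(T).
  T = 339.1 K: K = (1.476, 0.281), RR gives ψ = 0.137, H_out = 4.998 kJ/mol
  T = 377.8 K: K = (2.546, 0.421), RR gives ψ = 0.875, H_out = 36.345 kJ/mol
  T = 358.5 K: K = (1.969, 0.348), RR gives ψ = 0.612, H_out = 25.004 kJ/mol
  T = 348.8 K: K = (1.711, 0.314), RR gives ψ = 0.429, H_out = 17.142 kJ/mol
  T = 344.0 K: K = (1.592, 0.297), RR gives ψ = 0.306, H_out = 11.958 kJ/mol
  T = 341.6 K: K = (1.535, 0.289), RR gives ψ = 0.230, H_out = 8.820 kJ/mol
  T = 340.4 K: K = (1.506, 0.285), RR gives ψ = 0.188, H_out = 7.067 kJ/mol
Linear interpolation between T = 340.4 (H_out = 7.067) and T = 341.6 (H_out = 8.820) on hF = 7.546 gives T ≈ 340.7 K, at which ψ = 0.20.

T = 340.7 K, V/F = 0.20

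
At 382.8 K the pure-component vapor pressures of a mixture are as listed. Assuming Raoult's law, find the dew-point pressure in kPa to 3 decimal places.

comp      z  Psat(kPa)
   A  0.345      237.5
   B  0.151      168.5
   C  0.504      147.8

Pdew = 173.648 kPa

At the dew point ψ → 1, so Σzᵢ/Kᵢ = 1 with Kᵢ = Pᵢˢᵃᵗ/P ⇒ 1/P = Σzᵢ/Pᵢˢᵃᵗ.
1/P = 0.345/237.5 + 0.151/168.5 + 0.504/147.8 = 0.005759 ⇒ P = 173.648 kPa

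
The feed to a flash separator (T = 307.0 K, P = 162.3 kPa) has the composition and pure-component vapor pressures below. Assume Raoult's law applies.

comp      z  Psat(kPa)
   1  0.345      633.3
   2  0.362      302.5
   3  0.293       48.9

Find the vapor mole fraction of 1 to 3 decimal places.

y_1 = 0.398

Raoult's law: Kᵢ = Pᵢˢᵃᵗ/P = Pᵢˢᵃᵗ/162.3.
  K_1 = 633.3/162.3 = 3.90203, K_2 = 302.5/162.3 = 1.86383, K_3 = 48.9/162.3 = 0.30129
Material balance + equilibrium reduce to Σ zᵢ(Kᵢ−1)/(1+β(Kᵢ−1)) = 0.
Feasibility: ΣzᵢKᵢ = 2.109, Σzᵢ/Kᵢ = 1.255 — both > 1, two phases present.
Iterate (Newton) starting at β = 0.61:
  β = 0.610: g = 0.2094, g' = -0.929 → β = 0.835
  β = 0.835: g = -0.0178, g' = -1.164 → β = 0.820
Converged at β = 0.820.
Compositions from xᵢ = zᵢ/(1+β(Kᵢ−1)), yᵢ = Kᵢxᵢ:
  1: x = 0.102, y = 0.398
  2: x = 0.212, y = 0.395
  3: x = 0.686, y = 0.207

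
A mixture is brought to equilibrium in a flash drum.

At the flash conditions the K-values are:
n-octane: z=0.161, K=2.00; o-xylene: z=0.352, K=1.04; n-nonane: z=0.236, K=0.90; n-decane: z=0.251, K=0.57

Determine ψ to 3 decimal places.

ψ = 0.236

Rachford–Rice: g(ψ) = Σ zᵢ(Kᵢ−1)/(1+ψ(Kᵢ−1)) = 0.
Check two-phase: ΣzᵢKᵢ = 1.044 > 1 and Σzᵢ/Kᵢ = 1.122 > 1, so g(0) = 0.044 > 0 and g(1) = -0.122 < 0.
Newton iteration, ψ⁰ = 0.58:
  ψ = 0.580: g = -0.0532, g' = -0.150 → ψ = 0.226
  ψ = 0.226: g = 0.0017, g' = -0.167 → ψ = 0.235
  ψ = 0.235: g = 0.0000, g' = -0.166 → ψ = 0.236
Converged at ψ = 0.236.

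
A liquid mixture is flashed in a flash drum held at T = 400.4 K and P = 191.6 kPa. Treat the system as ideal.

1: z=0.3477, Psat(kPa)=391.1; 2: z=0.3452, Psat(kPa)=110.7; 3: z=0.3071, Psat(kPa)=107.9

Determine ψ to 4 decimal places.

ψ = 0.1838

Raoult's law: Kᵢ = Pᵢˢᵃᵗ/P = Pᵢˢᵃᵗ/191.6.
  K_1 = 391.1/191.6 = 2.041232, K_2 = 110.7/191.6 = 0.577766, K_3 = 107.9/191.6 = 0.563152
Iterate (Newton) starting at ψ = 0.5:
  ψ = 0.5000: g = -0.11832, g' = -0.3579 → ψ = 0.1694
  ψ = 0.1694: g = 0.00591, g' = -0.4121 → ψ = 0.1837
  ψ = 0.1837: g = 0.00004, g' = -0.4072 → ψ = 0.1838
Converged at ψ = 0.1838.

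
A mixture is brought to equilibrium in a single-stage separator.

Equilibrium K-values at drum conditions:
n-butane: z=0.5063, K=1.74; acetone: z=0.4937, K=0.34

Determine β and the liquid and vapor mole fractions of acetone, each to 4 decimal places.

Let β = V/F and solve Σ zᵢ(Kᵢ−1)/(1+β(Kᵢ−1)) = 0.
g(0) = ΣzᵢKᵢ − 1 = 0.0488 and g(1) = 1 − Σzᵢ/Kᵢ = -0.7430, so a root lies in (0, 1).
Newton–Raphson from β = 0.68:
  β = 0.6800: g = -0.34191, g' = -0.8305 → β = 0.2683
  β = 0.2683: g = -0.08337, g' = -0.5106 → β = 0.1050
  β = 0.1050: g = -0.00247, g' = -0.4870 → β = 0.1000
Converged at β = 0.1000.
Compositions from xᵢ = zᵢ/(1+β(Kᵢ−1)), yᵢ = Kᵢxᵢ:
  n-butane: x = 0.4714, y = 0.8203
  acetone: x = 0.5286, y = 0.1797

β = 0.1000, x_acetone = 0.5286, y_acetone = 0.1797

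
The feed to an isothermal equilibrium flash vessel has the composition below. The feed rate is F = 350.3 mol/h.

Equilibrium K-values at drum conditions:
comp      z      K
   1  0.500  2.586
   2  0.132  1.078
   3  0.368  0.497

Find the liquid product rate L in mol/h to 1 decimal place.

Let ψ = V/F and solve Σ zᵢ(Kᵢ−1)/(1+ψ(Kᵢ−1)) = 0.
g(0) = ΣzᵢKᵢ − 1 = 0.618 and g(1) = 1 − Σzᵢ/Kᵢ = -0.056, so a root lies in (0, 1).
Newton–Raphson from ψ = 0.5:
  ψ = 0.500: g = 0.2049, g' = -0.558 → ψ = 0.867
  ψ = 0.867: g = 0.0152, g' = -0.516 → ψ = 0.897
  ψ = 0.897: g = -0.0001, g' = -0.524 → ψ = 0.896
Converged at ψ = 0.896.
Then V = ψ·F = 0.8964·350.3 = 314.0 mol/h and L = F − V = 36.3 mol/h.

L = 36.3 mol/h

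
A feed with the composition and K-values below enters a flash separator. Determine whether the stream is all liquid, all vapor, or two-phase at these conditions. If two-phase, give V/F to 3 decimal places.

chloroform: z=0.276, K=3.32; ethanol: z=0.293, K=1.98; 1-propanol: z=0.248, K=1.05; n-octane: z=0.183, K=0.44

all vapor

ΣzᵢKᵢ = 1.837; Σzᵢ/Kᵢ = 0.883.
Since Σzᵢ/Kᵢ < 1 the mixture is above its dew point — single vapor phase.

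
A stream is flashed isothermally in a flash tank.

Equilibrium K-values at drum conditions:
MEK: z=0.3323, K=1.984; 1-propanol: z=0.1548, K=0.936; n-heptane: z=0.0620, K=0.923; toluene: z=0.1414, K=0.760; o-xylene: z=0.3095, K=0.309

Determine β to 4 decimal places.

Material balance + equilibrium reduce to Σ zᵢ(Kᵢ−1)/(1+β(Kᵢ−1)) = 0.
Feasibility: ΣzᵢKᵢ = 1.0645, Σzᵢ/Kᵢ = 1.5877 — both > 1, two phases present.
Iterate (Newton) starting at β = 0.5:
  β = 0.5000: g = -0.16137, g' = -0.5011 → β = 0.1780
  β = 0.1780: g = -0.01592, g' = -0.4350 → β = 0.1414
  β = 0.1414: g = 0.00007, g' = -0.4392 → β = 0.1416
Converged at β = 0.1416.

β = 0.1416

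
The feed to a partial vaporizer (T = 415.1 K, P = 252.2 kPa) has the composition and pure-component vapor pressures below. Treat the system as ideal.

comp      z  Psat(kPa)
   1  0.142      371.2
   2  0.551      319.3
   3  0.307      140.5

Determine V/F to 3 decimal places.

V/F = 0.559

Raoult's law: Kᵢ = Pᵢˢᵃᵗ/P = Pᵢˢᵃᵗ/252.2.
  K_1 = 371.2/252.2 = 1.47185, K_2 = 319.3/252.2 = 1.26606, K_3 = 140.5/252.2 = 0.55710
Material balance + equilibrium reduce to Σ zᵢ(Kᵢ−1)/(1+V/F(Kᵢ−1)) = 0.
Check two-phase: ΣzᵢKᵢ = 1.078 > 1 and Σzᵢ/Kᵢ = 1.083 > 1, so g(0) = 0.078 > 0 and g(1) = -0.083 < 0.
Iterate (Newton) starting at V/F = 0.46:
  V/F = 0.460: g = 0.0149, g' = -0.147 → V/F = 0.561
  V/F = 0.561: g = -0.0004, g' = -0.156 → V/F = 0.559
Converged at V/F = 0.559.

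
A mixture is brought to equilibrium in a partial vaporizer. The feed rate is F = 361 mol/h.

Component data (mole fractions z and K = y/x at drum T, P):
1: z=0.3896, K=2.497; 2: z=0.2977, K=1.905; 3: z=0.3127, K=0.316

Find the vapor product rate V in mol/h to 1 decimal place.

V = 269.2 mol/h

Newton iteration, ψ⁰ = 0.66:
  ψ = 0.6600: g = 0.07214, g' = -0.8027 → ψ = 0.7499
  ψ = 0.7499: g = -0.00384, g' = -0.8970 → ψ = 0.7456
Converged at ψ = 0.7456.
Then V = ψ·F = 0.7456·361 = 269.2 mol/h and L = F − V = 91.8 mol/h.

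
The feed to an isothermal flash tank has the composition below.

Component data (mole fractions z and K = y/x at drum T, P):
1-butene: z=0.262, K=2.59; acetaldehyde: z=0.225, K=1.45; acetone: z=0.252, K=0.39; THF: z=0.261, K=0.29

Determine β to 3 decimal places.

β = 0.225

Let β = V/F and solve Σ zᵢ(Kᵢ−1)/(1+β(Kᵢ−1)) = 0.
Check two-phase: ΣzᵢKᵢ = 1.179 > 1 and Σzᵢ/Kᵢ = 1.802 > 1, so g(0) = 0.179 > 0 and g(1) = -0.802 < 0.
Iterate (Newton) starting at β = 0.52:
  β = 0.520: g = -0.2088, g' = -0.760 → β = 0.245
  β = 0.245: g = -0.0143, g' = -0.702 → β = 0.225
Converged at β = 0.225.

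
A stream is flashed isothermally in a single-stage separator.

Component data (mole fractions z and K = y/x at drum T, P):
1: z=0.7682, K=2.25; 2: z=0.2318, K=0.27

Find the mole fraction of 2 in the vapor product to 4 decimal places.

y_2 = 0.1705

Material balance + equilibrium reduce to Σ zᵢ(Kᵢ−1)/(1+V/F(Kᵢ−1)) = 0.
Feasibility: ΣzᵢKᵢ = 1.7910, Σzᵢ/Kᵢ = 1.1999 — both > 1, two phases present.
Binary case is linear: z₁(K₁−1)(1+V/F(K₂−1)) + z₂(K₂−1)(1+V/F(K₁−1)) = 0
⇒ V/F = [z₁(K₁−1)+z₂(K₂−1)] / [−(K₁−1)(K₂−1)] = 0.79104/0.91250 = 0.8669
Compositions from xᵢ = zᵢ/(1+V/F(Kᵢ−1)), yᵢ = Kᵢxᵢ:
  1: x = 0.3687, y = 0.8295
  2: x = 0.6313, y = 0.1705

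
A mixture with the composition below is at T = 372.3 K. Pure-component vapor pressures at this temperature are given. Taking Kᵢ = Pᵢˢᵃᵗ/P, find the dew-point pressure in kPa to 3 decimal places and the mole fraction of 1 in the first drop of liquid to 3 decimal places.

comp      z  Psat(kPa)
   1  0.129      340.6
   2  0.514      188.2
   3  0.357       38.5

Pdew = 80.758 kPa, x_1 = 0.031

At the dew point ψ → 1, so Σzᵢ/Kᵢ = 1 with Kᵢ = Pᵢˢᵃᵗ/P ⇒ 1/P = Σzᵢ/Pᵢˢᵃᵗ.
1/P = 0.129/340.6 + 0.514/188.2 + 0.357/38.5 = 0.012383 ⇒ P = 80.758 kPa
xᵢ = zᵢP/Pᵢˢᵃᵗ ⇒ x_1 = 0.129·80.758/340.6 = 0.031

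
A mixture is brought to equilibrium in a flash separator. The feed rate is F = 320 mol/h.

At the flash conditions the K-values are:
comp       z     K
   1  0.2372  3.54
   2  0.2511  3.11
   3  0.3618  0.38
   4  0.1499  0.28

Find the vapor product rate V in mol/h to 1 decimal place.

Rachford–Rice: g(β) = Σ zᵢ(Kᵢ−1)/(1+β(Kᵢ−1)) = 0.
g(0) = ΣzᵢKᵢ − 1 = 0.8001 and g(1) = 1 − Σzᵢ/Kᵢ = -0.6352, so a root lies in (0, 1).
Newton–Raphson from β = 0.65:
  β = 0.6500: g = -0.12793, g' = -1.0813 → β = 0.5317
  β = 0.5317: g = -0.00347, g' = -1.0388 → β = 0.5283
Converged at β = 0.5283.
Then V = β·F = 0.5283·320 = 169.1 mol/h and L = F − V = 150.9 mol/h.

V = 169.1 mol/h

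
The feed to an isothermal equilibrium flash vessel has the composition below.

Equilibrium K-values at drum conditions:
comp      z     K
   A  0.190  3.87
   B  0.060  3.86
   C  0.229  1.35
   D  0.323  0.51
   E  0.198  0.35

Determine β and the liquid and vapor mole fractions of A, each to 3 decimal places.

Rachford–Rice: g(β) = Σ zᵢ(Kᵢ−1)/(1+β(Kᵢ−1)) = 0.
Feasibility: ΣzᵢKᵢ = 1.510, Σzᵢ/Kᵢ = 1.433 — both > 1, two phases present.
Iterate (Newton) starting at β = 0.42:
  β = 0.420: g = 0.0188, g' = -0.726 → β = 0.446
Converged at β = 0.446.
Compositions from xᵢ = zᵢ/(1+β(Kᵢ−1)), yᵢ = Kᵢxᵢ:
  A: x = 0.083, y = 0.322
  B: x = 0.026, y = 0.102
  C: x = 0.198, y = 0.267
  D: x = 0.413, y = 0.211
  E: x = 0.279, y = 0.098

β = 0.446, x_A = 0.083, y_A = 0.322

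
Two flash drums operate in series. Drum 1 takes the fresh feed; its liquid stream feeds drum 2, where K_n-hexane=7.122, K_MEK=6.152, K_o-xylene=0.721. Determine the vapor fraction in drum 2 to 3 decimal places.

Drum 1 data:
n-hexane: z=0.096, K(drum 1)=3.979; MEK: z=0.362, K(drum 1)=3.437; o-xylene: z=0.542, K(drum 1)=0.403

V/F (drum 2) = 0.530

Drum 1:
Material balance + equilibrium reduce to Σ zᵢ(Kᵢ−1)/(1+ψ₁(Kᵢ−1)) = 0.
Feasibility: ΣzᵢKᵢ = 1.845, Σzᵢ/Kᵢ = 1.474 — both > 1, two phases present.
Newton–Raphson from ψ₁ = 0.5:
  ψ₁ = 0.500: g = 0.0513, g' = -0.967 → ψ₁ = 0.553
  ψ₁ = 0.553: g = 0.0007, g' = -0.942 → ψ₁ = 0.554
Converged at ψ₁ = 0.554.
Drum-1 compositions:
  n-hexane: x = 0.036, y = 0.144
  MEK: x = 0.154, y = 0.530
  o-xylene: x = 0.810, y = 0.326
Drum-2 feed = drum-1 liquid: z₂ = (0.0362, 0.1541, 0.8097).
Drum 2:
Rachford–Rice: g(ψ₂) = Σ zᵢ(Kᵢ−1)/(1+ψ₂(Kᵢ−1)) = 0.
Check two-phase: ΣzᵢKᵢ = 1.790 > 1 and Σzᵢ/Kᵢ = 1.153 > 1, so g(0) = 0.790 > 0 and g(1) = -0.153 < 0.
Newton–Raphson from ψ₂ = 0.5:
  ψ₂ = 0.500: g = 0.0141, g' = -0.487 → ψ₂ = 0.529
  ψ₂ = 0.529: g = 0.0004, g' = -0.457 → ψ₂ = 0.530
Converged at ψ₂ = 0.530.
  n-hexane: x = 0.009, y = 0.061
  MEK: x = 0.041, y = 0.254
  o-xylene: x = 0.950, y = 0.685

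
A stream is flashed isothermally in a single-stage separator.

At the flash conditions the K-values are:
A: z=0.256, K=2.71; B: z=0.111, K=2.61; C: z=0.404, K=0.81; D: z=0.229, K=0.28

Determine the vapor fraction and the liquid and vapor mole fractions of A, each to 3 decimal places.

Let ψ = V/F and solve Σ zᵢ(Kᵢ−1)/(1+ψ(Kᵢ−1)) = 0.
g(0) = ΣzᵢKᵢ − 1 = 0.375 and g(1) = 1 − Σzᵢ/Kᵢ = -0.454, so a root lies in (0, 1).
Newton iteration, ψ⁰ = 0.56:
  ψ = 0.560: g = -0.0446, g' = -0.626 → ψ = 0.489
  ψ = 0.489: g = -0.0006, g' = -0.613 → ψ = 0.488
Converged at ψ = 0.488.
Compositions from xᵢ = zᵢ/(1+ψ(Kᵢ−1)), yᵢ = Kᵢxᵢ:
  A: x = 0.140, y = 0.378
  B: x = 0.062, y = 0.162
  C: x = 0.445, y = 0.361
  D: x = 0.353, y = 0.099

ψ = 0.488, x_A = 0.140, y_A = 0.378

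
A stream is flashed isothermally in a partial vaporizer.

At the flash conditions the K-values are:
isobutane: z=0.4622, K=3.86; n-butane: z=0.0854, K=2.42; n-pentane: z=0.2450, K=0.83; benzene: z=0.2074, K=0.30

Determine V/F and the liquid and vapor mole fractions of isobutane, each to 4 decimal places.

Rachford–Rice: g(V/F) = Σ zᵢ(Kᵢ−1)/(1+V/F(Kᵢ−1)) = 0.
Feasibility: ΣzᵢKᵢ = 2.2563, Σzᵢ/Kᵢ = 1.1415 — both > 1, two phases present.
Iterate (Newton) starting at V/F = 0.5:
  V/F = 0.5000: g = 0.34603, g' = -0.9481 → V/F = 0.8650
  V/F = 0.8650: g = 0.01814, g' = -1.0106 → V/F = 0.8829
  V/F = 0.8829: g = -0.00030, g' = -1.0445 → V/F = 0.8826
Converged at V/F = 0.8826.
Compositions from xᵢ = zᵢ/(1+V/F(Kᵢ−1)), yᵢ = Kᵢxᵢ:
  isobutane: x = 0.1311, y = 0.5062
  n-butane: x = 0.0379, y = 0.0917
  n-pentane: x = 0.2883, y = 0.2392
  benzene: x = 0.5427, y = 0.1628

V/F = 0.8826, x_isobutane = 0.1311, y_isobutane = 0.5062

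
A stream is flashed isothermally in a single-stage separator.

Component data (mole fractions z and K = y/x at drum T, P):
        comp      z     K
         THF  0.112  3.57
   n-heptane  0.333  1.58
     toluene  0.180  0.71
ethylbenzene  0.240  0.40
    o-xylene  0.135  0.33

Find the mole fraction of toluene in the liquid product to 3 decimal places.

x_toluene = 0.195

Let ψ = V/F and solve Σ zᵢ(Kᵢ−1)/(1+ψ(Kᵢ−1)) = 0.
Check two-phase: ΣzᵢKᵢ = 1.194 > 1 and Σzᵢ/Kᵢ = 1.505 > 1, so g(0) = 0.194 > 0 and g(1) = -0.505 < 0.
Newton iteration, ψ⁰ = 0.5:
  ψ = 0.500: g = -0.1271, g' = -0.543 → ψ = 0.266
  ψ = 0.266: g = 0.0003, g' = -0.575 → ψ = 0.267
Converged at ψ = 0.267.
Compositions from xᵢ = zᵢ/(1+ψ(Kᵢ−1)), yᵢ = Kᵢxᵢ:
  THF: x = 0.066, y = 0.237
  n-heptane: x = 0.288, y = 0.456
  toluene: x = 0.195, y = 0.139
  ethylbenzene: x = 0.286, y = 0.114
  o-xylene: x = 0.164, y = 0.054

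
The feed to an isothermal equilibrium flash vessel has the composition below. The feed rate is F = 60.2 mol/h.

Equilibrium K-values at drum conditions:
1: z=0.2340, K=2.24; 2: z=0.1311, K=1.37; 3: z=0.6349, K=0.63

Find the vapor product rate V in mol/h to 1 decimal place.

Material balance + equilibrium reduce to Σ zᵢ(Kᵢ−1)/(1+β(Kᵢ−1)) = 0.
Feasibility: ΣzᵢKᵢ = 1.1038, Σzᵢ/Kᵢ = 1.2079 — both > 1, two phases present.
Newton iteration, β⁰ = 0.5:
  β = 0.5000: g = -0.06819, g' = -0.2807 → β = 0.2571
  β = 0.2571: g = 0.00470, g' = -0.3280 → β = 0.2714
  β = 0.2714: g = 0.00003, g' = -0.3236 → β = 0.2715
Converged at β = 0.2715.
Then V = β·F = 0.2715·60.2 = 16.3 mol/h and L = F − V = 43.9 mol/h.

V = 16.3 mol/h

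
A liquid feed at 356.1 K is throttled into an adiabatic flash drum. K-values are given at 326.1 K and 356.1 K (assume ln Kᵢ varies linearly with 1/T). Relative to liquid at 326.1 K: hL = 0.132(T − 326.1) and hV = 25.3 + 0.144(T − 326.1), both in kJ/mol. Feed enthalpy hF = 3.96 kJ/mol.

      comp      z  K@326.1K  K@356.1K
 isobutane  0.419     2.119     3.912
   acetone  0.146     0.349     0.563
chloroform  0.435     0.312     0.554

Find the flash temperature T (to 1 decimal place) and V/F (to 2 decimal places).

T = 327.9 K, V/F = 0.15

Adiabatic flash: solve Rachford–Rice at each trial T, then check hF = ψ·hV(T) + (1−ψ)·hL(T).
  T = 326.1 K: K = (2.119, 0.349, 0.312), RR gives ψ = 0.098, H_out = 2.482 kJ/mol
  T = 356.1 K: K = (3.912, 0.563, 0.554), RR gives ψ = 0.745, H_out = 23.069 kJ/mol
  T = 341.1 K: K = (2.918, 0.448, 0.421), RR gives ψ = 0.429, H_out = 12.918 kJ/mol
  T = 333.6 K: K = (2.496, 0.397, 0.364), RR gives ψ = 0.279, H_out = 8.063 kJ/mol
  T = 329.9 K: K = (2.304, 0.373, 0.337), RR gives ψ = 0.195, H_out = 5.456 kJ/mol
  T = 328.0 K: K = (2.210, 0.361, 0.325), RR gives ψ = 0.149, H_out = 4.016 kJ/mol
Linear interpolation between T = 326.1 (H_out = 2.482) and T = 328.0 (H_out = 4.016) on hF = 3.96 gives T ≈ 327.9 K, at which ψ = 0.15.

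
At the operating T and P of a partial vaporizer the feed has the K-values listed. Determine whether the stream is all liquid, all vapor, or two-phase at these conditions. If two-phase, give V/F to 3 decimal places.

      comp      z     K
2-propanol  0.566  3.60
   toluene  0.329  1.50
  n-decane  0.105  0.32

ΣzᵢKᵢ = 2.565; Σzᵢ/Kᵢ = 0.705.
Since Σzᵢ/Kᵢ < 1 the mixture is above its dew point — single vapor phase.

all vapor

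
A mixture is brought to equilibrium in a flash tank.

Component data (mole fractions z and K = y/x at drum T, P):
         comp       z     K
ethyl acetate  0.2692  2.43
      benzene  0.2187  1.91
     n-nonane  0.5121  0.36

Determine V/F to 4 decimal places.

Newton iteration, V/F⁰ = 0.44:
  V/F = 0.4400: g = -0.07781, g' = -0.7062 → V/F = 0.3298
  V/F = 0.3298: g = -0.00077, g' = -0.6983 → V/F = 0.3287
Converged at V/F = 0.3287.

V/F = 0.3287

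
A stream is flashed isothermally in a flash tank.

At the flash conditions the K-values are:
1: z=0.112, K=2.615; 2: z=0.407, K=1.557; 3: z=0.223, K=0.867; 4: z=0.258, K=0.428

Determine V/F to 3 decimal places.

Material balance + equilibrium reduce to Σ zᵢ(Kᵢ−1)/(1+V/F(Kᵢ−1)) = 0.
g(0) = ΣzᵢKᵢ − 1 = 0.230 and g(1) = 1 − Σzᵢ/Kᵢ = -0.164, so a root lies in (0, 1).
Iterate (Newton) starting at V/F = 0.56:
  V/F = 0.560: g = 0.0186, g' = -0.341 → V/F = 0.615
  V/F = 0.615: g = -0.0002, g' = -0.349 → V/F = 0.614
Converged at V/F = 0.614.

V/F = 0.614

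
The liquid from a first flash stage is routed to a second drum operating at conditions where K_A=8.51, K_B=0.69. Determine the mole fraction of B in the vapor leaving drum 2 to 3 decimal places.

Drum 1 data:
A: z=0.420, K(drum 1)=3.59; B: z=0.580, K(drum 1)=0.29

Drum 1:
Material balance + equilibrium reduce to Σ zᵢ(Kᵢ−1)/(1+ψ₁(Kᵢ−1)) = 0.
Feasibility: ΣzᵢKᵢ = 1.676, Σzᵢ/Kᵢ = 2.117 — both > 1, two phases present.
Newton iteration, ψ₁⁰ = 0.47:
  ψ₁ = 0.470: g = -0.1274, g' = -1.232 → ψ₁ = 0.367
  ψ₁ = 0.367: g = 0.0014, g' = -1.276 → ψ₁ = 0.368
Converged at ψ₁ = 0.368.
Drum-1 compositions:
  A: x = 0.215, y = 0.772
  B: x = 0.785, y = 0.228
Drum-2 feed = drum-1 liquid: z₂ = (0.2152, 0.7848).
Drum 2:
Newton–Raphson from ψ₂ = 0.62:
  ψ₂ = 0.620: g = -0.0155, g' = -0.495 → ψ₂ = 0.589
  ψ₂ = 0.589: g = 0.0005, g' = -0.526 → ψ₂ = 0.590
Converged at ψ₂ = 0.590.
  A: x = 0.040, y = 0.337
  B: x = 0.960, y = 0.663

y_B (drum 2) = 0.663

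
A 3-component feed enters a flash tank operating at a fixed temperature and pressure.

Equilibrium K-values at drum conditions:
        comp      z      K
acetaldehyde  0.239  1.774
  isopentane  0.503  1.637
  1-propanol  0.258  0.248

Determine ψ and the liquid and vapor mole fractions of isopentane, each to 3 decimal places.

Rachford–Rice: g(ψ) = Σ zᵢ(Kᵢ−1)/(1+ψ(Kᵢ−1)) = 0.
Feasibility: ΣzᵢKᵢ = 1.311, Σzᵢ/Kᵢ = 1.482 — both > 1, two phases present.
Newton–Raphson from ψ = 0.5:
  ψ = 0.500: g = 0.0655, g' = -0.567 → ψ = 0.616
  ψ = 0.616: g = -0.0058, g' = -0.677 → ψ = 0.607
Converged at ψ = 0.607.
Compositions from xᵢ = zᵢ/(1+ψ(Kᵢ−1)), yᵢ = Kᵢxᵢ:
  acetaldehyde: x = 0.163, y = 0.288
  isopentane: x = 0.363, y = 0.594
  1-propanol: x = 0.475, y = 0.118

ψ = 0.607, x_isopentane = 0.363, y_isopentane = 0.594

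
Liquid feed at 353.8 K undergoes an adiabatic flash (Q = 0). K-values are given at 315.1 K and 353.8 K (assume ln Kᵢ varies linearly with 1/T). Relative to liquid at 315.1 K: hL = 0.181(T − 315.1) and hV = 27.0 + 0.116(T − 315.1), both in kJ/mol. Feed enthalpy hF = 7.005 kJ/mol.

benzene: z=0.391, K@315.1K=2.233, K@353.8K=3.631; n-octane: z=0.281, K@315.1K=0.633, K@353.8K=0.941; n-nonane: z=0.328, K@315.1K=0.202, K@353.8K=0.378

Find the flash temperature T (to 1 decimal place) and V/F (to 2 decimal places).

T = 320.0 K, V/F = 0.23

Adiabatic flash: solve Rachford–Rice at each trial T, then check hF = ψ·hV(T) + (1−ψ)·hL(T).
  T = 315.1 K: K = (2.233, 0.633, 0.202), RR gives ψ = 0.151, H_out = 4.064 kJ/mol
  T = 353.8 K: K = (3.631, 0.941, 0.378), RR gives ψ = 0.677, H_out = 23.587 kJ/mol
  T = 334.5 K: K = (2.890, 0.781, 0.282), RR gives ψ = 0.428, H_out = 14.539 kJ/mol
  T = 324.8 K: K = (2.550, 0.705, 0.240), RR gives ψ = 0.300, H_out = 9.659 kJ/mol
  T = 320.0 K: K = (2.390, 0.669, 0.221), RR gives ψ = 0.230, H_out = 7.014 kJ/mol
  T = 317.6 K: K = (2.313, 0.651, 0.211), RR gives ψ = 0.192, H_out = 5.607 kJ/mol
Linear interpolation between T = 317.6 (H_out = 5.607) and T = 320.0 (H_out = 7.014) on hF = 7.005 gives T ≈ 320.0 K, at which ψ = 0.23.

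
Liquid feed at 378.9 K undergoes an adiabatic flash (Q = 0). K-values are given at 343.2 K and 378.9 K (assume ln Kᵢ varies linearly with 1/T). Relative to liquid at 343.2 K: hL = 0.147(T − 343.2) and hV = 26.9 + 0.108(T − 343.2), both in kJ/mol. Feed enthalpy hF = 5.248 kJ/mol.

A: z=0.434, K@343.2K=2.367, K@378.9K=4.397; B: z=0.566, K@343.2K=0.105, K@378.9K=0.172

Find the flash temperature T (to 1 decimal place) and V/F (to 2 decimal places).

T = 350.2 K, V/F = 0.16

Adiabatic flash: solve Rachford–Rice at each trial T, then check hF = ψ·hV(T) + (1−ψ)·hL(T).
  T = 343.2 K: K = (2.367, 0.105), RR gives ψ = 0.071, H_out = 1.906 kJ/mol
  T = 378.9 K: K = (4.397, 0.172), RR gives ψ = 0.358, H_out = 14.368 kJ/mol
  T = 361.0 K: K = (3.273, 0.136), RR gives ψ = 0.253, H_out = 9.254 kJ/mol
  T = 352.1 K: K = (2.795, 0.120), RR gives ψ = 0.178, H_out = 6.028 kJ/mol
  T = 347.6 K: K = (2.572, 0.112), RR gives ψ = 0.129, H_out = 4.092 kJ/mol
  T = 349.9 K: K = (2.684, 0.116), RR gives ψ = 0.155, H_out = 5.113 kJ/mol
Linear interpolation between T = 349.9 (H_out = 5.113) and T = 352.1 (H_out = 6.028) on hF = 5.248 gives T ≈ 350.2 K, at which ψ = 0.16.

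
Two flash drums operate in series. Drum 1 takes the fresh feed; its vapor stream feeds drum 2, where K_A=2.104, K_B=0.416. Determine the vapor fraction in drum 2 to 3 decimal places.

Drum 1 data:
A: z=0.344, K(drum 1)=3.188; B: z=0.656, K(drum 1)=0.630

Drum 1:
Newton iteration, ψ₁⁰ = 0.31:
  ψ₁ = 0.310: g = 0.1743, g' = -0.699 → ψ₁ = 0.559
  ψ₁ = 0.559: g = 0.0324, g' = -0.476 → ψ₁ = 0.627
  ψ₁ = 0.627: g = 0.0011, g' = -0.445 → ψ₁ = 0.630
Converged at ψ₁ = 0.630.
Drum-1 compositions:
  A: x = 0.145, y = 0.461
  B: x = 0.855, y = 0.539
Drum-2 feed = drum-1 vapor: z₂ = (0.4611, 0.5389).
Drum 2:
Let ψ₂ = V/F and solve Σ zᵢ(Kᵢ−1)/(1+ψ₂(Kᵢ−1)) = 0.
Check two-phase: ΣzᵢKᵢ = 1.194 > 1 and Σzᵢ/Kᵢ = 1.515 > 1, so g(0) = 0.194 > 0 and g(1) = -0.515 < 0.
Binary case is linear: z₁(K₁−1)(1+ψ₂(K₂−1)) + z₂(K₂−1)(1+ψ₂(K₁−1)) = 0
⇒ ψ₂ = [z₁(K₁−1)+z₂(K₂−1)] / [−(K₁−1)(K₂−1)] = 0.1944/0.6447 = 0.301
  A: x = 0.346, y = 0.728
  B: x = 0.654, y = 0.272

V/F (drum 2) = 0.301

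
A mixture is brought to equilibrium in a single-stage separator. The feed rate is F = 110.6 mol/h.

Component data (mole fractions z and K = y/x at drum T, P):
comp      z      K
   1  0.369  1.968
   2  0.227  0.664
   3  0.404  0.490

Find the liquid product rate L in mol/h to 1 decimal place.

Newton iteration, ψ⁰ = 0.39:
  ψ = 0.390: g = -0.0857, g' = -0.380 → ψ = 0.164
  ψ = 0.164: g = 0.0025, g' = -0.411 → ψ = 0.171
Converged at ψ = 0.171.
Then V = ψ·F = 0.1706·110.6 = 18.9 mol/h and L = F − V = 91.7 mol/h.

L = 91.7 mol/h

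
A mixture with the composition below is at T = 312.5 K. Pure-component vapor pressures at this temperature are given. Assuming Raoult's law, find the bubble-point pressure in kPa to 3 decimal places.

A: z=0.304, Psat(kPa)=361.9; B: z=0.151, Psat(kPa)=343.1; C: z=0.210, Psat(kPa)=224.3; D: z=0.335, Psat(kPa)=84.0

Pbub = 237.069 kPa

At the bubble point ψ → 0, so ΣzᵢKᵢ = 1 with Kᵢ = Pᵢˢᵃᵗ/P ⇒ P = ΣzᵢPᵢˢᵃᵗ.
P = 0.304·361.9 + 0.151·343.1 + 0.210·224.3 + 0.335·84.0 = 237.069 kPa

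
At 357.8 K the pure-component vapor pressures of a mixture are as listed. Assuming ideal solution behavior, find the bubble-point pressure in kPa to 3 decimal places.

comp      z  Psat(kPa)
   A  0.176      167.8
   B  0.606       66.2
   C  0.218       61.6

Pbub = 83.079 kPa

At the bubble point ψ → 0, so ΣzᵢKᵢ = 1 with Kᵢ = Pᵢˢᵃᵗ/P ⇒ P = ΣzᵢPᵢˢᵃᵗ.
P = 0.176·167.8 + 0.606·66.2 + 0.218·61.6 = 83.079 kPa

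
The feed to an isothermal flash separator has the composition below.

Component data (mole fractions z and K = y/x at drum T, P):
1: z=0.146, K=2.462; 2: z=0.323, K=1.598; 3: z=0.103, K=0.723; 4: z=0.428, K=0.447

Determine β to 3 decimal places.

β = 0.294

Rachford–Rice: g(β) = Σ zᵢ(Kᵢ−1)/(1+β(Kᵢ−1)) = 0.
Feasibility: ΣzᵢKᵢ = 1.141, Σzᵢ/Kᵢ = 1.361 — both > 1, two phases present.
Newton iteration, β⁰ = 0.58:
  β = 0.580: g = -0.1235, g' = -0.450 → β = 0.305
  β = 0.305: g = -0.0051, g' = -0.431 → β = 0.294
Converged at β = 0.294.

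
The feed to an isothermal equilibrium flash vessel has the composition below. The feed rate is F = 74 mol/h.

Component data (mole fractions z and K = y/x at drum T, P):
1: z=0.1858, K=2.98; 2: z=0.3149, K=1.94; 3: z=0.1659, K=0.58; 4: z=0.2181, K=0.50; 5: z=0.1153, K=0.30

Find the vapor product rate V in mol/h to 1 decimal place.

V = 40.6 mol/h

Material balance + equilibrium reduce to Σ zᵢ(Kᵢ−1)/(1+ψ(Kᵢ−1)) = 0.
Feasibility: ΣzᵢKᵢ = 1.4045, Σzᵢ/Kᵢ = 1.3312 — both > 1, two phases present.
Iterate (Newton) starting at ψ = 0.5:
  ψ = 0.5000: g = 0.02846, g' = -0.5902 → ψ = 0.5482
  ψ = 0.5482: g = 0.00002, g' = -0.5903 → ψ = 0.5483
Converged at ψ = 0.5483.
Then V = ψ·F = 0.5483·74 = 40.6 mol/h and L = F − V = 33.4 mol/h.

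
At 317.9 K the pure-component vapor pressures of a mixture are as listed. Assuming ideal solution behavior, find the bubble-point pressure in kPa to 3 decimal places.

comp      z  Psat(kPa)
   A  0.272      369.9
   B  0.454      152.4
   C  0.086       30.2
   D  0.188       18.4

Pbub = 175.859 kPa

At the bubble point ψ → 0, so ΣzᵢKᵢ = 1 with Kᵢ = Pᵢˢᵃᵗ/P ⇒ P = ΣzᵢPᵢˢᵃᵗ.
P = 0.272·369.9 + 0.454·152.4 + 0.086·30.2 + 0.188·18.4 = 175.859 kPa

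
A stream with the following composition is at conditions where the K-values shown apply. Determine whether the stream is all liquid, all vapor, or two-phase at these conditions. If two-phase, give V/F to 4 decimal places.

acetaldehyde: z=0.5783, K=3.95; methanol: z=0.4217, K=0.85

all vapor

ΣzᵢKᵢ = 2.6427; Σzᵢ/Kᵢ = 0.6425.
Since Σzᵢ/Kᵢ < 1 the mixture is above its dew point — single vapor phase.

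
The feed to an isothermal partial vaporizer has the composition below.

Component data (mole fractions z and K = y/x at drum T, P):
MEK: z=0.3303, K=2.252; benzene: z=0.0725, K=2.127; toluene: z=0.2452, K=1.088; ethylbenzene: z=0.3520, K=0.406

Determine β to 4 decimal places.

β = 0.5609

Rachford–Rice: g(β) = Σ zᵢ(Kᵢ−1)/(1+β(Kᵢ−1)) = 0.
Check two-phase: ΣzᵢKᵢ = 1.3077 > 1 and Σzᵢ/Kᵢ = 1.2731 > 1, so g(0) = 0.3077 > 0 and g(1) = -0.2731 < 0.
Newton–Raphson from β = 0.43:
  β = 0.4300: g = 0.06383, g' = -0.4863 → β = 0.5612
  β = 0.5612: g = -0.00017, g' = -0.4943 → β = 0.5609
Converged at β = 0.5609.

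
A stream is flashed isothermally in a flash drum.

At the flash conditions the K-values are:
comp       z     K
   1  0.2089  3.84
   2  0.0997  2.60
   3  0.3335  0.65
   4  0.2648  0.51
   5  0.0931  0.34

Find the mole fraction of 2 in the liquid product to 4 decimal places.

x_2 = 0.0613

Let β = V/F and solve Σ zᵢ(Kᵢ−1)/(1+β(Kᵢ−1)) = 0.
Feasibility: ΣzᵢKᵢ = 1.4449, Σzᵢ/Kᵢ = 1.3989 — both > 1, two phases present.
Newton–Raphson from β = 0.69:
  β = 0.6900: g = -0.18647, g' = -0.6029 → β = 0.3807
  β = 0.3807: g = 0.00796, g' = -0.7104 → β = 0.3919
  β = 0.3919: g = 0.00006, g' = -0.6998 → β = 0.3920
Converged at β = 0.3920.
Compositions from xᵢ = zᵢ/(1+β(Kᵢ−1)), yᵢ = Kᵢxᵢ:
  1: x = 0.0989, y = 0.3796
  2: x = 0.0613, y = 0.1593
  3: x = 0.3865, y = 0.2512
  4: x = 0.3278, y = 0.1672
  5: x = 0.1256, y = 0.0427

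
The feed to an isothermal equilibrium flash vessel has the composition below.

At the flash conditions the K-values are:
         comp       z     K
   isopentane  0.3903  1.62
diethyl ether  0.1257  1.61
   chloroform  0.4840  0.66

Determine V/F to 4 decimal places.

V/F = 0.7339

Material balance + equilibrium reduce to Σ zᵢ(Kᵢ−1)/(1+V/F(Kᵢ−1)) = 0.
g(0) = ΣzᵢKᵢ − 1 = 0.1541 and g(1) = 1 − Σzᵢ/Kᵢ = -0.0523, so a root lies in (0, 1).
Iterate (Newton) starting at V/F = 0.37:
  V/F = 0.3700: g = 0.07115, g' = -0.2036 → V/F = 0.7194
  V/F = 0.7194: g = 0.00278, g' = -0.1924 → V/F = 0.7339
Converged at V/F = 0.7339.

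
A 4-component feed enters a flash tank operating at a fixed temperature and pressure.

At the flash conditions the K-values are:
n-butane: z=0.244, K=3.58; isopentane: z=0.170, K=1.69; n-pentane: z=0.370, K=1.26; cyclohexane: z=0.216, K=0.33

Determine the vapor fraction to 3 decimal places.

Newton iteration, ψ⁰ = 0.5:
  ψ = 0.500: g = 0.2296, g' = -0.593 → ψ = 0.887
  ψ = 0.887: g = -0.0144, g' = -0.787 → ψ = 0.869
  ψ = 0.869: g = -0.0003, g' = -0.758 → ψ = 0.868
Converged at ψ = 0.868.

ψ = 0.868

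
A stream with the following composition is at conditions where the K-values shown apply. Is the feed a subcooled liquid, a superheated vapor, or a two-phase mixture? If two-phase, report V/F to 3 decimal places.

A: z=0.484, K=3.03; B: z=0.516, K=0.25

two-phase, V/F = 0.391

ΣzᵢKᵢ = 1.596; Σzᵢ/Kᵢ = 2.224.
Both exceed 1, so a two-phase solution exists.
Newton iteration, ψ⁰ = 0.5:
  ψ = 0.500: g = -0.1316, g' = -1.234 → ψ = 0.393
  ψ = 0.393: g = -0.0027, g' = -1.201 → ψ = 0.391
Converged at ψ = 0.391.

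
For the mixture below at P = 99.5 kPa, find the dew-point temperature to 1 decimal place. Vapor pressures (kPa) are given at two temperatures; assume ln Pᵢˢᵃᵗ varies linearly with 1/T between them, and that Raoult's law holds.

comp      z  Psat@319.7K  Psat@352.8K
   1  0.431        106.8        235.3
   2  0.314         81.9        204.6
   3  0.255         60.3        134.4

Dew-point temperature: Σzᵢ·P/Pᵢˢᵃᵗ(T) = 1. Interpolate ln Pᵢˢᵃᵗ = aᵢ + bᵢ/T.
  T = 319.7 K: ΣzᵢP/Pᵢˢᵃᵗ = 1.2038
  T = 352.8 K: ΣzᵢP/Pᵢˢᵃᵗ = 0.5237
  T = 336.2 K: ΣzᵢP/Pᵢˢᵃᵗ = 0.7786
  T = 327.9 K: ΣzᵢP/Pᵢˢᵃᵗ = 0.9640
  T = 323.8 K: ΣzᵢP/Pᵢˢᵃᵗ = 1.0757
  T = 325.9 K: ΣzᵢP/Pᵢˢᵃᵗ = 1.0166
Interpolating between 325.9 K and 327.9 K gives T ≈ 326.5 K.

T = 326.5 K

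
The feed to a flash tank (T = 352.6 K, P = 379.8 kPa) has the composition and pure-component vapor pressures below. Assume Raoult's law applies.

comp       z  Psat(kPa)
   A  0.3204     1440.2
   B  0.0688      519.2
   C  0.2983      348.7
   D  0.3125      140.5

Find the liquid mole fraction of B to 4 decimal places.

x_B = 0.0561

Raoult's law: Kᵢ = Pᵢˢᵃᵗ/P = Pᵢˢᵃᵗ/379.8.
  K_A = 1440.2/379.8 = 3.791996, K_B = 519.2/379.8 = 1.367035, K_C = 348.7/379.8 = 0.918115, K_D = 140.5/379.8 = 0.369932
Material balance + equilibrium reduce to Σ zᵢ(Kᵢ−1)/(1+V/F(Kᵢ−1)) = 0.
g(0) = ΣzᵢKᵢ − 1 = 0.6985 and g(1) = 1 − Σzᵢ/Kᵢ = -0.3045, so a root lies in (0, 1).
Newton–Raphson from V/F = 0.54:
  V/F = 0.5400: g = 0.05381, g' = -0.6908 → V/F = 0.6179
  V/F = 0.6179: g = 0.00070, g' = -0.6773 → V/F = 0.6189
Converged at V/F = 0.6189.
Compositions from xᵢ = zᵢ/(1+V/F(Kᵢ−1)), yᵢ = Kᵢxᵢ:
  A: x = 0.1174, y = 0.4454
  B: x = 0.0561, y = 0.0766
  C: x = 0.3142, y = 0.2885
  D: x = 0.5123, y = 0.1895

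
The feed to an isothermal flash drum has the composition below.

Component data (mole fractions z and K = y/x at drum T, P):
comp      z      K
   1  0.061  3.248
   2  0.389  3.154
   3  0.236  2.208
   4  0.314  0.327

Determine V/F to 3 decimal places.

Iterate (Newton) starting at V/F = 0.31:
  V/F = 0.310: g = 0.5236, g' = -1.165 → V/F = 0.759
  V/F = 0.759: g = 0.0851, g' = -0.990 → V/F = 0.845
  V/F = 0.845: g = -0.0047, g' = -1.113 → V/F = 0.841
Converged at V/F = 0.841.

V/F = 0.841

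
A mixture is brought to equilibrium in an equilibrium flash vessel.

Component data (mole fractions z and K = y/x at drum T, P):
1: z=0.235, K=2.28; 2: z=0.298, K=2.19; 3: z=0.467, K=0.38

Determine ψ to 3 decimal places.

ψ = 0.480

Material balance + equilibrium reduce to Σ zᵢ(Kᵢ−1)/(1+ψ(Kᵢ−1)) = 0.
Check two-phase: ΣzᵢKᵢ = 1.366 > 1 and Σzᵢ/Kᵢ = 1.468 > 1, so g(0) = 0.366 > 0 and g(1) = -0.468 < 0.
Newton–Raphson from ψ = 0.5:
  ψ = 0.500: g = -0.0139, g' = -0.686 → ψ = 0.480
Converged at ψ = 0.480.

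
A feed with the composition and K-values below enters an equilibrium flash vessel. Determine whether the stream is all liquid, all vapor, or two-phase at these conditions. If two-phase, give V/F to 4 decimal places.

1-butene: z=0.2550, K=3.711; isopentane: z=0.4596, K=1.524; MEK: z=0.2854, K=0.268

ΣzᵢKᵢ = 1.7232; Σzᵢ/Kᵢ = 1.4352.
Both exceed 1, so a two-phase solution exists.
Rachford–Rice: g(ψ) = Σ zᵢ(Kᵢ−1)/(1+ψ(Kᵢ−1)) = 0.
Newton iteration, ψ⁰ = 0.62:
  ψ = 0.6200: g = 0.05713, g' = -0.8453 → ψ = 0.6876
  ψ = 0.6876: g = -0.00220, g' = -0.9166 → ψ = 0.6852
Converged at ψ = 0.6852.

two-phase, V/F = 0.6852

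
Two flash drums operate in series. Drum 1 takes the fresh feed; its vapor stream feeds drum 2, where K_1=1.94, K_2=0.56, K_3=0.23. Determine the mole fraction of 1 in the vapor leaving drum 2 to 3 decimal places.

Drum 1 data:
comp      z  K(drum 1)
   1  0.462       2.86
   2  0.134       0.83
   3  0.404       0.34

y_1 (drum 2) = 0.810

Drum 1:
Rachford–Rice: g(ψ₁) = Σ zᵢ(Kᵢ−1)/(1+ψ₁(Kᵢ−1)) = 0.
Check two-phase: ΣzᵢKᵢ = 1.570 > 1 and Σzᵢ/Kᵢ = 1.511 > 1, so g(0) = 0.570 > 0 and g(1) = -0.511 < 0.
Newton–Raphson from ψ₁ = 0.38:
  ψ₁ = 0.380: g = 0.1232, g' = -0.867 → ψ₁ = 0.522
  ψ₁ = 0.522: g = 0.0041, g' = -0.826 → ψ₁ = 0.527
Converged at ψ₁ = 0.527.
Drum-1 compositions:
  1: x = 0.233, y = 0.667
  2: x = 0.147, y = 0.122
  3: x = 0.620, y = 0.211
Drum-2 feed = drum-1 vapor: z₂ = (0.6672, 0.1222, 0.2106).
Drum 2:
Let ψ₂ = V/F and solve Σ zᵢ(Kᵢ−1)/(1+ψ₂(Kᵢ−1)) = 0.
Feasibility: ΣzᵢKᵢ = 1.411, Σzᵢ/Kᵢ = 1.478 — both > 1, two phases present.
Newton–Raphson from ψ₂ = 0.66:
  ψ₂ = 0.660: g = -0.0185, g' = -0.788 → ψ₂ = 0.637
  ψ₂ = 0.637: g = -0.0004, g' = -0.757 → ψ₂ = 0.636
Converged at ψ₂ = 0.636.
  1: x = 0.418, y = 0.810
  2: x = 0.170, y = 0.095
  3: x = 0.413, y = 0.095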